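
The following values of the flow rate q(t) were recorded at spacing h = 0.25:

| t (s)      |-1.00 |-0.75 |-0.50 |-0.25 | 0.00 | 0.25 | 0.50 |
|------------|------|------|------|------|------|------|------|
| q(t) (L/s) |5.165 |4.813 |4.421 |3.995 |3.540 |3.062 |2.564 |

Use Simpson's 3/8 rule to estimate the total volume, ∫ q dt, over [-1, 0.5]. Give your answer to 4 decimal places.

5.9275

h = 0.25, n = 6.
(3h/8)·[y₀ + 3y₁ + 3y₂ + 2y₃ + 3y₄ + 3y₅ + y₆] = 0.09375·(63.227) = 5.9275.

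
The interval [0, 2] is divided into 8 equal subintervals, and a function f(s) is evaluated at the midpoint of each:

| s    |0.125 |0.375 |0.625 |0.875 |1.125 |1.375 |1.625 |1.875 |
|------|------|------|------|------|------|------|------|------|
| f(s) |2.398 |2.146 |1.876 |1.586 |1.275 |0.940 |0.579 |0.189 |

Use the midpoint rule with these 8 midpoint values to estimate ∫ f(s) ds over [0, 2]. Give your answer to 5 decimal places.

h = 0.25, n = 8.
h·[y(m₁) + y(m₂) + y(m₃) + y(m₄) + y(m₅) + y(m₆) + y(m₇) + y(m₈)] = 0.25·(10.989) = 2.74725.

2.74725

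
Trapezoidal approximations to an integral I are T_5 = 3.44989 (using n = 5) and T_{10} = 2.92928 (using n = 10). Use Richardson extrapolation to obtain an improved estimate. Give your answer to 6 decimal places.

2.755743

R = (4·T_{10} − T_5) / 3 = (4·2.92928 − 3.44989)/3 = (8.26723)/3 = 2.755743.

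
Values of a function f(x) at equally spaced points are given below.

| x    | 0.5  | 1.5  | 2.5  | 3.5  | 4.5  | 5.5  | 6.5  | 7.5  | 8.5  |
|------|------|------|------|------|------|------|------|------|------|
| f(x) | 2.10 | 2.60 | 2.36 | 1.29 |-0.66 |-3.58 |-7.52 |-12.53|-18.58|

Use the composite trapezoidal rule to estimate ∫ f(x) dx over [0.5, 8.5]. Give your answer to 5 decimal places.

-26.28000

h = 1, n = 8.
(h/2)·[y₀ + 2y₁ + 2y₂ + 2y₃ + 2y₄ + 2y₅ + 2y₆ + 2y₇ + y₈] = 0.5·(-52.56) = -26.28000.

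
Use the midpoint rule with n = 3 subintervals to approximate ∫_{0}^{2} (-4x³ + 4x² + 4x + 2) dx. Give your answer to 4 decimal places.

h = (2 − 0)/3 = 0.666667.
Midpoints m₁,…,m₃ = 0.333333, 1, 1.666667.
f(m₁)=3.629630, f(m₂)=6, f(m₃)=1.259259.
h·[f(m₁) + f(m₂) + f(m₃)] = 0.666667·(10.888889) = 7.2593.

7.2593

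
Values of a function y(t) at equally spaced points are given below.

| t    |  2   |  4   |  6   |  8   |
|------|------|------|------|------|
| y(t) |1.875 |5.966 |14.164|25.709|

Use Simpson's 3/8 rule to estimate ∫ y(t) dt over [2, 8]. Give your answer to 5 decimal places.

h = 2, n = 3.
(3h/8)·[y₀ + 3y₁ + 3y₂ + y₃] = 0.75·(87.974) = 65.98050.

65.98050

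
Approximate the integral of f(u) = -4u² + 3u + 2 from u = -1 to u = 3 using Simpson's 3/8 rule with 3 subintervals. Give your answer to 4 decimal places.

-17.3333

h = (3 − (-1))/3 = 1.333333.
Nodes u₀,…,u₃ = -1, 0.333333, 1.666667, 3.
f(u) = -4u² + 3u + 2: f₀=-5, f₁=2.555556, f₂=-4.111111, f₃=-25.
(3h/8)·[f₀ + 3f₁ + 3f₂ + f₃] = 0.5·(-34.666667) = -17.3333.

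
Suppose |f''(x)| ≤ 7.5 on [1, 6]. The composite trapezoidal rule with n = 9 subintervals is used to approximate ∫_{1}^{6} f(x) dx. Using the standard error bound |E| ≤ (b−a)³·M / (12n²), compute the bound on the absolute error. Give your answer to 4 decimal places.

0.9645

|E| ≤ (5)³·7.5 / (12·9²) = 937.5/972 = 0.9645.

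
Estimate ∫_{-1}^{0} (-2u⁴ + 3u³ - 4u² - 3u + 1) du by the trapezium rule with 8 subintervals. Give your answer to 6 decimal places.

-0.015869

h = (0 − (-1))/8 = 0.125.
Nodes u₀,…,u₈ = -1, -0.875, -0.75, -0.625, -0.5, -0.375, -0.25, -0.125, 0.
f(u) = -2u⁴ + 3u³ - 4u² - 3u + 1: f₀=-5, f₁=-2.61962890625, f₂=-0.8984375, f₃=0.27490234375, f₄=1, f₅=1.36474609375, f₆=1.4453125, f₇=1.30615234375, f₈=1.
(h/2)·[f₀ + 2f₁ + 2f₂ + 2f₃ + 2f₄ + 2f₅ + 2f₆ + 2f₇ + f₈] = 0.0625·(-0.25390625) = -0.015869.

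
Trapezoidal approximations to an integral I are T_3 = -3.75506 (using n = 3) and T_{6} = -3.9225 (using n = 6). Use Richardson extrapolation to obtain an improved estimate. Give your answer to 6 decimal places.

R = (4·T_{6} − T_3) / 3 = (4·(-3.9225) − (-3.75506))/3 = (-11.93494)/3 = -3.978313.

-3.978313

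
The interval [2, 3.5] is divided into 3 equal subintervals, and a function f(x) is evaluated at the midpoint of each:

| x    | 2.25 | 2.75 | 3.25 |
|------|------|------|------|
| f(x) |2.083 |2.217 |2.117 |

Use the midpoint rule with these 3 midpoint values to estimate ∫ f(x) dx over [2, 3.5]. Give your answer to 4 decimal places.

h = 0.5, n = 3.
h·[y(m₁) + y(m₂) + y(m₃)] = 0.5·(6.417) = 3.2085.

3.2085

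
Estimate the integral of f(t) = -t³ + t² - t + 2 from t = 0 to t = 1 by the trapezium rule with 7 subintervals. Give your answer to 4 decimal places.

1.5816

h = (1 − 0)/7 = 0.142857.
Nodes t₀,…,t₇ = 0, 0.142857, 0.285714, 0.428571, 0.571429, 0.714286, 0.857143, 1.
f(t) = -t³ + t² - t + 2: f₀=2, f₁=1.874636, f₂=1.772595, f₃=1.676385, f₄=1.568513, f₅=1.431487, f₆=1.247813, f₇=1.
(h/2)·[f₀ + 2f₁ + 2f₂ + 2f₃ + 2f₄ + 2f₅ + 2f₆ + f₇] = 0.071429·(22.142857) = 1.5816.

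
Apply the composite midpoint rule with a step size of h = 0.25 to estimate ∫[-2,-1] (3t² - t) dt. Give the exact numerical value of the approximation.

8.484375

h = (-1 − (-2))/4 = 0.25.
Midpoints m₁,…,m₄ = -1.875, -1.625, -1.375, -1.125.
f(m₁)=12.421875, f(m₂)=9.546875, f(m₃)=7.046875, f(m₄)=4.921875.
h·[f(m₁) + f(m₂) + f(m₃) + f(m₄)] = 0.25·(33.9375) = 8.484375.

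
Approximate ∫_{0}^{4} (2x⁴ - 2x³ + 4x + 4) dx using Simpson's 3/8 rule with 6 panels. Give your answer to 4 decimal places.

330.0741

h = (4 − 0)/6 = 0.666667.
Nodes x₀,…,x₆ = 0, 0.666667, 1.333333, 2, 2.666667, 3.333333, 4.
f(x) = 2x⁴ - 2x³ + 4x + 4: f₀=4, f₁=6.469136, f₂=10.913580, f₃=28, f₄=77.876543, f₅=190.172840, f₆=404.
(3h/8)·[f₀ + 3f₁ + 3f₂ + 2f₃ + 3f₄ + 3f₅ + f₆] = 0.25·(1320.296296) = 330.0741.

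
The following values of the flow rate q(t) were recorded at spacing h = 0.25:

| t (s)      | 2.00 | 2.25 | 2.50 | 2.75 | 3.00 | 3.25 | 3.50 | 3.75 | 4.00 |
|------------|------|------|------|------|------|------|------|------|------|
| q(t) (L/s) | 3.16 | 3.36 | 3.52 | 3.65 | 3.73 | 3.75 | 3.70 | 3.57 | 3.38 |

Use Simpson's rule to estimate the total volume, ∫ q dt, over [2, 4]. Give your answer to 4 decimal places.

h = 0.25, n = 8.
(h/3)·[y₀ + 4y₁ + 2y₂ + 4y₃ + 2y₄ + 4y₅ + 2y₆ + 4y₇ + y₈] = 0.083333·(85.76) = 7.1467.

7.1467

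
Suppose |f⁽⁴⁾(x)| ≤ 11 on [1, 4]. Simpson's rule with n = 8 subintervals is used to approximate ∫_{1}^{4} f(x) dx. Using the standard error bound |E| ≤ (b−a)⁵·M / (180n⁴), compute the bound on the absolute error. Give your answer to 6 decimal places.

0.003625

|E| ≤ (3)⁵·11 / (180·8⁴) = 2673/737280 = 0.003625.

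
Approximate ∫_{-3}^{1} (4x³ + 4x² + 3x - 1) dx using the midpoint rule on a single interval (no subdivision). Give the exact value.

M = (b−a)·f(-1) = 4·(-4) = -16.

-16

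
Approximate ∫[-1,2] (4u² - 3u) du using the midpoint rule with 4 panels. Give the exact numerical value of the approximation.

6.9375

h = (2 − (-1))/4 = 0.75.
Midpoints m₁,…,m₄ = -0.625, 0.125, 0.875, 1.625.
f(m₁)=3.4375, f(m₂)=-0.3125, f(m₃)=0.4375, f(m₄)=5.6875.
h·[f(m₁) + f(m₂) + f(m₃) + f(m₄)] = 0.75·(9.25) = 6.9375.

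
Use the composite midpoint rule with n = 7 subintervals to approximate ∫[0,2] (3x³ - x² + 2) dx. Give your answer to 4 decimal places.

h = (2 − 0)/7 = 0.285714.
Midpoints m₁,…,m₇ = 0.142857, 0.428571, 0.714286, 1, 1.285714, 1.571429, 1.857143.
f(m₁)=1.988338, f(m₂)=2.052478, f(m₃)=2.583090, f(m₄)=4, f(m₅)=6.723032, f(m₆)=11.172012, f(m₇)=17.766764.
h·[f(m₁) + f(m₂) + f(m₃) + f(m₄) + f(m₅) + f(m₆) + f(m₇)] = 0.285714·(46.285714) = 13.2245.

13.2245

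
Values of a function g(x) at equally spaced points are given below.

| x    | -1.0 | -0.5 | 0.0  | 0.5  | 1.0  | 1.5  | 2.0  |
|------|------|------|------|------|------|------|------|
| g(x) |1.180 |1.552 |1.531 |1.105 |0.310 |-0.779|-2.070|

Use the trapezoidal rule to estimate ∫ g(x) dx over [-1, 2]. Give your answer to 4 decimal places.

1.6370

h = 0.5, n = 6.
(h/2)·[y₀ + 2y₁ + 2y₂ + 2y₃ + 2y₄ + 2y₅ + y₆] = 0.25·(6.548) = 1.6370.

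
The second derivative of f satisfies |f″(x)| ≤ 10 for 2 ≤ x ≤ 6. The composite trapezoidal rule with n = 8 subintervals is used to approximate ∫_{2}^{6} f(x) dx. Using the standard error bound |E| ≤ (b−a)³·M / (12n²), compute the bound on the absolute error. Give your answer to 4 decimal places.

0.8333

|E| ≤ (4)³·10 / (12·8²) = 640/768 = 0.8333.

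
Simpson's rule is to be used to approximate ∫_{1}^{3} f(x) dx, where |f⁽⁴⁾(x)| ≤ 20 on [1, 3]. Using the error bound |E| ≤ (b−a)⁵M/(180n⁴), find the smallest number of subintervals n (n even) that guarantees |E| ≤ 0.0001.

Need 640/(180n⁴) ≤ 0.0001.
n⁴ ≥ 640/(180·0.0001) = 35555.6 ⇒ n ≥ 13.7318, so the smallest even n is 14. (n must be even for Simpson's rule.)

14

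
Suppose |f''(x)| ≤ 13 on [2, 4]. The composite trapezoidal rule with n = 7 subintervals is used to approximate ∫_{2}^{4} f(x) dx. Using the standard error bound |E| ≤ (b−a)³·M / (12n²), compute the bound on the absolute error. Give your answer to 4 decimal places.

|E| ≤ (2)³·13 / (12·7²) = 104/588 = 0.1769.

0.1769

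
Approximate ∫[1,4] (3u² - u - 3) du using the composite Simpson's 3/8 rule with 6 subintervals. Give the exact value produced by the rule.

h = (4 − 1)/6 = 0.5.
Nodes u₀,…,u₆ = 1, 1.5, 2, 2.5, 3, 3.5, 4.
f(u) = 3u² - u - 3: f₀=-1, f₁=2.25, f₂=7, f₃=13.25, f₄=21, f₅=30.25, f₆=41.
(3h/8)·[f₀ + 3f₁ + 3f₂ + 2f₃ + 3f₄ + 3f₅ + f₆] = 0.1875·(248) = 46.5.

46.5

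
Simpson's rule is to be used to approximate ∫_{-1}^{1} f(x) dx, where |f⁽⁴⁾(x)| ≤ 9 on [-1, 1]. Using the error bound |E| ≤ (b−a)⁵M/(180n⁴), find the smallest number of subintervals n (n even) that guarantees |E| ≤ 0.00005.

14

Need 288/(180n⁴) ≤ 0.00005.
n⁴ ≥ 288/(180·0.00005) = 32000 ⇒ n ≥ 13.3748, so the smallest even n is 14. (n must be even for Simpson's rule.)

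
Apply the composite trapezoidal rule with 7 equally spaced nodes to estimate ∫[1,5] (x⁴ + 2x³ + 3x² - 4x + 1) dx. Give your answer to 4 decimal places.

1041.3663

h = (5 − 1)/6 = 0.666667.
Nodes x₀,…,x₆ = 1, 1.666667, 2.333333, 3, 3.666667, 4.333333, 5.
f(x) = x⁴ + 2x³ + 3x² - 4x + 1: f₀=3, f₁=19.641975, f₂=63.049383, f₃=151, f₄=306.012346, f₅=555.345679, f₆=931.
(h/2)·[f₀ + 2f₁ + 2f₂ + 2f₃ + 2f₄ + 2f₅ + f₆] = 0.333333·(3124.098765) = 1041.3663.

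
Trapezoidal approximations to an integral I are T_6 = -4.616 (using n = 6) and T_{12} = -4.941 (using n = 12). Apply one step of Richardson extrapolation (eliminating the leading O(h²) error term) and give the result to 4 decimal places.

-5.0493

R = (4·T_{12} − T_6) / 3 = (4·(-4.941) − (-4.616))/3 = (-15.148)/3 = -5.0493.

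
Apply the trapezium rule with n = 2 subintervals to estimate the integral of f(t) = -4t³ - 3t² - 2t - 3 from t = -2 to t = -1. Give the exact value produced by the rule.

8.625

h = (-1 − (-2))/2 = 0.5.
Nodes t₀,…,t₂ = -2, -1.5, -1.
f(t) = -4t³ - 3t² - 2t - 3: f₀=21, f₁=6.75, f₂=0.
(h/2)·[f₀ + 2f₁ + f₂] = 0.25·(34.5) = 8.625.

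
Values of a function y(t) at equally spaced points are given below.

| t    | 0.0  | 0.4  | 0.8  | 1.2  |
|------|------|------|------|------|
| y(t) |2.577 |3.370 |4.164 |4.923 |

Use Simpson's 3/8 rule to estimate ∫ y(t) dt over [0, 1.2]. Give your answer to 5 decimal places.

h = 0.4, n = 3.
(3h/8)·[y₀ + 3y₁ + 3y₂ + y₃] = 0.15·(30.102) = 4.51530.

4.51530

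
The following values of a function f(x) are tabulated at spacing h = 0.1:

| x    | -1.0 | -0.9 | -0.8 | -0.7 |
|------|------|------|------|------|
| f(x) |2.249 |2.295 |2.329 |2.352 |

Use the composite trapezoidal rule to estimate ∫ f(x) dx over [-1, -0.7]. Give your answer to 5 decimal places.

h = 0.1, n = 3.
(h/2)·[y₀ + 2y₁ + 2y₂ + y₃] = 0.05·(13.849) = 0.69245.

0.69245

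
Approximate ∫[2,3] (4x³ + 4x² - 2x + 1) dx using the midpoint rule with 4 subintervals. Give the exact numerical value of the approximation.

86.15625

h = (3 − 2)/4 = 0.25.
Midpoints m₁,…,m₄ = 2.125, 2.375, 2.625, 2.875.
f(m₁)=53.1953125, f(m₂)=72.3984375, f(m₃)=95.6640625, f(m₄)=123.3671875.
h·[f(m₁) + f(m₂) + f(m₃) + f(m₄)] = 0.25·(344.625) = 86.15625.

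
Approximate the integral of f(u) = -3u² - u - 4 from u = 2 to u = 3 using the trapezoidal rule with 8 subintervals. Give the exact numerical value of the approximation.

h = (3 − 2)/8 = 0.125.
Nodes u₀,…,u₈ = 2, 2.125, 2.25, 2.375, 2.5, 2.625, 2.75, 2.875, 3.
f(u) = -3u² - u - 4: f₀=-18, f₁=-19.671875, f₂=-21.4375, f₃=-23.296875, f₄=-25.25, f₅=-27.296875, f₆=-29.4375, f₇=-31.671875, f₈=-34.
(h/2)·[f₀ + 2f₁ + 2f₂ + 2f₃ + 2f₄ + 2f₅ + 2f₆ + 2f₇ + f₈] = 0.0625·(-408.125) = -25.5078125.

-25.5078125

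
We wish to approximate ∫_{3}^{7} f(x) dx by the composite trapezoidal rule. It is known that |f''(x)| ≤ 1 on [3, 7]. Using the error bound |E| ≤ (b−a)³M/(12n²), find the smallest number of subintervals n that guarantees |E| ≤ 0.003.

43

Need 64/(12n²) ≤ 0.003.
n² ≥ 64/(12·0.003) = 1777.78 ⇒ n ≥ 42.1637, so the smallest n is 43.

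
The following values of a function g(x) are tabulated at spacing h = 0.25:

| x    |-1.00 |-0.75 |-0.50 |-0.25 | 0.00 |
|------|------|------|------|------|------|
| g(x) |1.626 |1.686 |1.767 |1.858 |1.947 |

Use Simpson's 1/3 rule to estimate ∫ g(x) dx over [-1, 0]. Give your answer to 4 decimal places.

1.7736

h = 0.25, n = 4.
(h/3)·[y₀ + 4y₁ + 2y₂ + 4y₃ + y₄] = 0.083333·(21.283) = 1.7736.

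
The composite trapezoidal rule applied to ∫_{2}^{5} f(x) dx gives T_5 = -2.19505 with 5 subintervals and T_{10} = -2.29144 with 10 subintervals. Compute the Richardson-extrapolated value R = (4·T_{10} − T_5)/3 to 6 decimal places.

-2.323570

R = (4·T_{10} − T_5) / 3 = (4·(-2.29144) − (-2.19505))/3 = (-6.97071)/3 = -2.323570.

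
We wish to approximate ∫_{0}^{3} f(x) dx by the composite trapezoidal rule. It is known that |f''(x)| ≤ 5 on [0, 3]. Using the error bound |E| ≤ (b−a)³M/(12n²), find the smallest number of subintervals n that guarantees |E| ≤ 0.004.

Need 135/(12n²) ≤ 0.004.
n² ≥ 135/(12·0.004) = 2812.5 ⇒ n ≥ 53.0330, so the smallest n is 54.

54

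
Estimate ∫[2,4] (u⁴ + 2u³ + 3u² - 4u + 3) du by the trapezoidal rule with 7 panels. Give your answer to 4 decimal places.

h = (4 − 2)/7 = 0.285714.
Nodes u₀,…,u₇ = 2, 2.285714, 2.571429, 2.857143, 3.142857, 3.428571, 3.714286, 4.
f(u) = u⁴ + 2u³ + 3u² - 4u + 3: f₀=39, f₁=60.709288, f₂=90.278634, f₃=129.347355, f₄=179.714702, f₅=243.339858, f₆=322.341941, f₇=419.
(h/2)·[f₀ + 2f₁ + 2f₂ + 2f₃ + 2f₄ + 2f₅ + 2f₆ + f₇] = 0.142857·(2509.463557) = 358.4948.

358.4948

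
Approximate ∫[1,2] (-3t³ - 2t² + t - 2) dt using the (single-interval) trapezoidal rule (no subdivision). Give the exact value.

T = (b−a)/2 · [f(1) + f(2)] = 0.5·[(-6) + (-32)] = -19.

-19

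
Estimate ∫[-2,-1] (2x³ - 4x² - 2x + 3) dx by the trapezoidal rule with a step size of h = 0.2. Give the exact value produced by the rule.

h = (-1 − (-2))/5 = 0.2.
Nodes x₀,…,x₅ = -2, -1.8, -1.6, -1.4, -1.2, -1.
f(x) = 2x³ - 4x² - 2x + 3: f₀=-25, f₁=-18.024, f₂=-12.232, f₃=-7.528, f₄=-3.816, f₅=-1.
(h/2)·[f₀ + 2f₁ + 2f₂ + 2f₃ + 2f₄ + f₅] = 0.1·(-109.2) = -10.92.

-10.92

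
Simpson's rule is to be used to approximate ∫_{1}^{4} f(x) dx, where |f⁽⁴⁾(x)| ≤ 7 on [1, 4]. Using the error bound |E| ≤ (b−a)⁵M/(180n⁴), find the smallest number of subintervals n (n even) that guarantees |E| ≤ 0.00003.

24

Need 1701/(180n⁴) ≤ 0.00003.
n⁴ ≥ 1701/(180·0.00003) = 315000 ⇒ n ≥ 23.6907, so the smallest even n is 24. (n must be even for Simpson's rule.)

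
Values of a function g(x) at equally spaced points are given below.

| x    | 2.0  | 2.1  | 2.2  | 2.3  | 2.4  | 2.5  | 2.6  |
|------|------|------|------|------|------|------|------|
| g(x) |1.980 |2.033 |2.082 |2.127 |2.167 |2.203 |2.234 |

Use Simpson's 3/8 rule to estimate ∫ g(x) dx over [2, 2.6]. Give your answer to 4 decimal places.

1.2721

h = 0.1, n = 6.
(3h/8)·[y₀ + 3y₁ + 3y₂ + 2y₃ + 3y₄ + 3y₅ + y₆] = 0.0375·(33.923) = 1.2721.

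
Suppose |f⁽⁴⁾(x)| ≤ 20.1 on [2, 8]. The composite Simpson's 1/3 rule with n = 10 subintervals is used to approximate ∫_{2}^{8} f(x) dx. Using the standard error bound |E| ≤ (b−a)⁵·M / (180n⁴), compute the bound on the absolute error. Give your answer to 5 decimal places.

|E| ≤ (6)⁵·20.1 / (180·10⁴) = 156297.6/1800000 = 0.08683.

0.08683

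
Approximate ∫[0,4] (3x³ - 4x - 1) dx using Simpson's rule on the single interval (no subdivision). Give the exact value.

S = (b−a)/6 · [f(0) + 4f(2) + f(4)] = 0.666667·[(-1) + 4·15 + 175] = 156.

156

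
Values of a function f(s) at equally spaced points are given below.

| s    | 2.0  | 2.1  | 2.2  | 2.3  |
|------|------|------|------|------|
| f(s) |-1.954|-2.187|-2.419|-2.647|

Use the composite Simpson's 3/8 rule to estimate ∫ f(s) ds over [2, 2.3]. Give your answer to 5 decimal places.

-0.69071

h = 0.1, n = 3.
(3h/8)·[y₀ + 3y₁ + 3y₂ + y₃] = 0.0375·(-18.419) = -0.69071.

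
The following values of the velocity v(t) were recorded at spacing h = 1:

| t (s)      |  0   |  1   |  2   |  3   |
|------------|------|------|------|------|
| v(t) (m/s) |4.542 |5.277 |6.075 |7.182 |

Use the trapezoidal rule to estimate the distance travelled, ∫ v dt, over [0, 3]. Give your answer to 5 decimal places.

17.21400

h = 1, n = 3.
(h/2)·[y₀ + 2y₁ + 2y₂ + y₃] = 0.5·(34.428) = 17.21400.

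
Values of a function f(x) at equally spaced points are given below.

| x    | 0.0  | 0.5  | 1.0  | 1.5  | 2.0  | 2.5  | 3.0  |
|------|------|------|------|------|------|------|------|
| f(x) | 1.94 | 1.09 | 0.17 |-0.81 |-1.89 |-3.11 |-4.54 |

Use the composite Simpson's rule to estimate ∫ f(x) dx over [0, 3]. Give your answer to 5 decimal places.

h = 0.5, n = 6.
(h/3)·[y₀ + 4y₁ + 2y₂ + 4y₃ + 2y₄ + 4y₅ + y₆] = 0.166667·(-17.36) = -2.89333.

-2.89333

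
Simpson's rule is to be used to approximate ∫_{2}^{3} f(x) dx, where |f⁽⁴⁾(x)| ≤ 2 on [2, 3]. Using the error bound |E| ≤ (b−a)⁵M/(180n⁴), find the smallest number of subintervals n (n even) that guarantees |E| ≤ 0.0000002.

16

Need 2/(180n⁴) ≤ 0.0000002.
n⁴ ≥ 2/(180·0.0000002) = 55555.6 ⇒ n ≥ 15.3526, so the smallest even n is 16. (n must be even for Simpson's rule.)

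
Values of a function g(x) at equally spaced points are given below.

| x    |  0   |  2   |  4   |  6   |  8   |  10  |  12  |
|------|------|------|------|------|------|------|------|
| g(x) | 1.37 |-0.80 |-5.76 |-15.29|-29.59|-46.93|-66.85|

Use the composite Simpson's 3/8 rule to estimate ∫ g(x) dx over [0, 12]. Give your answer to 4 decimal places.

h = 2, n = 6.
(3h/8)·[y₀ + 3y₁ + 3y₂ + 2y₃ + 3y₄ + 3y₅ + y₆] = 0.75·(-345.30) = -258.9750.

-258.9750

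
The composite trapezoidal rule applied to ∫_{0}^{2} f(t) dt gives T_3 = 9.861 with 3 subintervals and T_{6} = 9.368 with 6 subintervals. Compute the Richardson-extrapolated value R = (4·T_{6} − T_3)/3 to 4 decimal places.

R = (4·T_{6} − T_3) / 3 = (4·9.368 − 9.861)/3 = (27.611)/3 = 9.2037.

9.2037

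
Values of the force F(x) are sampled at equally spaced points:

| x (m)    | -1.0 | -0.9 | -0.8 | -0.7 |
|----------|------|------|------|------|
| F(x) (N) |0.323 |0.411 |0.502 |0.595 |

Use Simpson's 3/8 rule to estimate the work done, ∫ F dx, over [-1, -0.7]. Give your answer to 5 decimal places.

h = 0.1, n = 3.
(3h/8)·[y₀ + 3y₁ + 3y₂ + y₃] = 0.0375·(3.657) = 0.13714.

0.13714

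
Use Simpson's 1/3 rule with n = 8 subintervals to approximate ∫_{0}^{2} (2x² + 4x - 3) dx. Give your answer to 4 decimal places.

7.3333

h = (2 − 0)/8 = 0.25.
Nodes x₀,…,x₈ = 0, 0.25, 0.5, 0.75, 1, 1.25, 1.5, 1.75, 2.
f(x) = 2x² + 4x - 3: f₀=-3, f₁=-1.875, f₂=-0.5, f₃=1.125, f₄=3, f₅=5.125, f₆=7.5, f₇=10.125, f₈=13.
(h/3)·[f₀ + 4f₁ + 2f₂ + 4f₃ + 2f₄ + 4f₅ + 2f₆ + 4f₇ + f₈] = 0.083333·(88) = 7.3333.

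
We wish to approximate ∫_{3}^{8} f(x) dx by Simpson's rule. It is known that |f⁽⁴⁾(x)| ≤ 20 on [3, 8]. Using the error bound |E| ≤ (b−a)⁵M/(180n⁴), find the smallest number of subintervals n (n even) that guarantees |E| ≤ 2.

4

Need 62500/(180n⁴) ≤ 2.
n⁴ ≥ 62500/(180·2) = 173.611 ⇒ n ≥ 3.6299, so the smallest even n is 4. (n must be even for Simpson's rule.)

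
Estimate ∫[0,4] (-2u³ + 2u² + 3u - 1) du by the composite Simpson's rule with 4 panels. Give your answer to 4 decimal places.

h = (4 − 0)/4 = 1.
Nodes u₀,…,u₄ = 0, 1, 2, 3, 4.
f(u) = -2u³ + 2u² + 3u - 1: f₀=-1, f₁=2, f₂=-3, f₃=-28, f₄=-85.
(h/3)·[f₀ + 4f₁ + 2f₂ + 4f₃ + f₄] = 0.333333·(-196) = -65.3333.

-65.3333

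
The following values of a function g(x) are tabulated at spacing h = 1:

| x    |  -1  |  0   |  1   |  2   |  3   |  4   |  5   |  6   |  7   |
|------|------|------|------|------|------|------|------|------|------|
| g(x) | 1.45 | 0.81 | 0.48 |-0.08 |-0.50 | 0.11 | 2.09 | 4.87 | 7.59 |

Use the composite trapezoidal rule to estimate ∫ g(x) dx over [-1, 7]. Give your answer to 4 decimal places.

h = 1, n = 8.
(h/2)·[y₀ + 2y₁ + 2y₂ + 2y₃ + 2y₄ + 2y₅ + 2y₆ + 2y₇ + y₈] = 0.5·(24.60) = 12.3000.

12.3000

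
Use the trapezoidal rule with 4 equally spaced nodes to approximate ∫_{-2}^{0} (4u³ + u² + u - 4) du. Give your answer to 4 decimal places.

h = (0 − (-2))/3 = 0.666667.
Nodes u₀,…,u₃ = -2, -1.333333, -0.666667, 0.
f(u) = 4u³ + u² + u - 4: f₀=-34, f₁=-13.037037, f₂=-5.407407, f₃=-4.
(h/2)·[f₀ + 2f₁ + 2f₂ + f₃] = 0.333333·(-74.888889) = -24.9630.

-24.9630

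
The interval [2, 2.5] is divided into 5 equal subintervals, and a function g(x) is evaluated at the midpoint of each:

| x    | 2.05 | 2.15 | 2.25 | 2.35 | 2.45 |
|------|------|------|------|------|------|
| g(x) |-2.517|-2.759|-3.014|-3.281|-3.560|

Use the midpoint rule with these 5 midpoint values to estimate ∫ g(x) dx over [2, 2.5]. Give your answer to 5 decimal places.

-1.51310

h = 0.1, n = 5.
h·[y(m₁) + y(m₂) + y(m₃) + y(m₄) + y(m₅)] = 0.1·(-15.131) = -1.51310.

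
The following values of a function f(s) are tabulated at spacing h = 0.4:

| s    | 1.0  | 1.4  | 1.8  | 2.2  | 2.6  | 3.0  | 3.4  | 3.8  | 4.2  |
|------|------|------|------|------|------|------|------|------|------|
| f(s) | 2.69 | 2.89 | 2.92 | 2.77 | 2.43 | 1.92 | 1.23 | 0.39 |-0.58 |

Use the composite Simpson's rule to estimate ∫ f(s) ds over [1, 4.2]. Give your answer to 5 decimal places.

6.28667

h = 0.4, n = 8.
(h/3)·[y₀ + 4y₁ + 2y₂ + 4y₃ + 2y₄ + 4y₅ + 2y₆ + 4y₇ + y₈] = 0.133333·(47.15) = 6.28667.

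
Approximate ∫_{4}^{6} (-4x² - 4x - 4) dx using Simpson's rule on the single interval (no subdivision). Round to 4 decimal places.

-250.6667

S = (b−a)/6 · [f(4) + 4f(5) + f(6)] = 0.333333·[(-84) + 4·(-124) + (-172)] = -250.6667.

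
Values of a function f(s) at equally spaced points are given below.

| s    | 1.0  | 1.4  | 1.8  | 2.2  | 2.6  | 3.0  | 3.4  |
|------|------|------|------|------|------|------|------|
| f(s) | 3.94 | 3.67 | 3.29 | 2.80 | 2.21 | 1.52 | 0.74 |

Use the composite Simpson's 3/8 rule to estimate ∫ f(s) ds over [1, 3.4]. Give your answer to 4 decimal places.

h = 0.4, n = 6.
(3h/8)·[y₀ + 3y₁ + 3y₂ + 2y₃ + 3y₄ + 3y₅ + y₆] = 0.15·(42.35) = 6.3525.

6.3525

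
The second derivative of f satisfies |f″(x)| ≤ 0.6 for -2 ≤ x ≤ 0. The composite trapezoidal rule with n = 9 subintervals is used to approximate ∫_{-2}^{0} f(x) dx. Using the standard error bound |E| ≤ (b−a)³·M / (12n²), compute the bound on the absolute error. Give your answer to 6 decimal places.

|E| ≤ (2)³·0.6 / (12·9²) = 4.8/972 = 0.004938.

0.004938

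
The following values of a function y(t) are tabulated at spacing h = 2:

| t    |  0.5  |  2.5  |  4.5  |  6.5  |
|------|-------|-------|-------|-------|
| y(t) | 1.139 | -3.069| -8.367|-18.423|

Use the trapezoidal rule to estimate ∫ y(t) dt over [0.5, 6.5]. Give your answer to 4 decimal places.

h = 2, n = 3.
(h/2)·[y₀ + 2y₁ + 2y₂ + y₃] = 1·(-40.156) = -40.1560.

-40.1560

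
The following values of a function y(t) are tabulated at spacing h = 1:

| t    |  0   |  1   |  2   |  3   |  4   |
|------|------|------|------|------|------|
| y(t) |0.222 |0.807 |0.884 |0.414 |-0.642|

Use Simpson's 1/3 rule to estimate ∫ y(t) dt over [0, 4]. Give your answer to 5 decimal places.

h = 1, n = 4.
(h/3)·[y₀ + 4y₁ + 2y₂ + 4y₃ + y₄] = 0.333333·(6.232) = 2.07733.

2.07733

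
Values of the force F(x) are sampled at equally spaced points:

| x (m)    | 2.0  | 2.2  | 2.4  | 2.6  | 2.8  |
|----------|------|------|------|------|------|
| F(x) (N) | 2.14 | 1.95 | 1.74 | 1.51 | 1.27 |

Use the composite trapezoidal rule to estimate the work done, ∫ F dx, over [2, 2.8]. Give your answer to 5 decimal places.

h = 0.2, n = 4.
(h/2)·[y₀ + 2y₁ + 2y₂ + 2y₃ + y₄] = 0.1·(13.81) = 1.38100.

1.38100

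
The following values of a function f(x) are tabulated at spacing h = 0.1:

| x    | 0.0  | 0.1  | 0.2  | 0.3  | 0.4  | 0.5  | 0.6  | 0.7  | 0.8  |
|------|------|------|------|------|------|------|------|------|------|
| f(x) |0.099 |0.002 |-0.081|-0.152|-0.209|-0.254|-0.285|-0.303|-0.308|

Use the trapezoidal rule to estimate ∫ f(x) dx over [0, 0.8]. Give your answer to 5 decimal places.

-0.13865

h = 0.1, n = 8.
(h/2)·[y₀ + 2y₁ + 2y₂ + 2y₃ + 2y₄ + 2y₅ + 2y₆ + 2y₇ + y₈] = 0.05·(-2.773) = -0.13865.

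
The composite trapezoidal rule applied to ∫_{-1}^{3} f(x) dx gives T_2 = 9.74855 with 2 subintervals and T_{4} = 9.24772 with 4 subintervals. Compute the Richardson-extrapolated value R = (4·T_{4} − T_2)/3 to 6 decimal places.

9.080777

R = (4·T_{4} − T_2) / 3 = (4·9.24772 − 9.74855)/3 = (27.24233)/3 = 9.080777.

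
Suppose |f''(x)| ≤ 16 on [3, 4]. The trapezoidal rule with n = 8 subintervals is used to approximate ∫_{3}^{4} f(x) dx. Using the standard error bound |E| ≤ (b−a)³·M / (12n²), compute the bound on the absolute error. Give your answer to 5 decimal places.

0.02083

|E| ≤ (1)³·16 / (12·8²) = 16/768 = 0.02083.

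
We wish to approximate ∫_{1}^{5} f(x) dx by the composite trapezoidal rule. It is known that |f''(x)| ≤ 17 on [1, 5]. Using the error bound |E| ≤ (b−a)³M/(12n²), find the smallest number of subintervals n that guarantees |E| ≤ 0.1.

Need 1088/(12n²) ≤ 0.1.
n² ≥ 1088/(12·0.1) = 906.667 ⇒ n ≥ 30.1109, so the smallest n is 31.

31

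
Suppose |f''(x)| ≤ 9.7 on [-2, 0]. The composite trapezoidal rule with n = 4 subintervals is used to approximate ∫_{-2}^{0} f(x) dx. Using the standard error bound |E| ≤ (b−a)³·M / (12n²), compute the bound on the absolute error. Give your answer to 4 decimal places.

|E| ≤ (2)³·9.7 / (12·4²) = 77.6/192 = 0.4042.

0.4042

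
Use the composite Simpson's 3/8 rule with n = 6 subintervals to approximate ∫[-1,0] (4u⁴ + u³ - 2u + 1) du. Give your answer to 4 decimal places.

2.5509

h = (0 − (-1))/6 = 0.166667.
Nodes u₀,…,u₆ = -1, -0.833333, -0.666667, -0.5, -0.333333, -0.166667, 0.
f(u) = 4u⁴ + u³ - 2u + 1: f₀=6, f₁=4.016975, f₂=2.827160, f₃=2.125, f₄=1.679012, f₅=1.331790, f₆=1.
(3h/8)·[f₀ + 3f₁ + 3f₂ + 2f₃ + 3f₄ + 3f₅ + f₆] = 0.0625·(40.814815) = 2.5509.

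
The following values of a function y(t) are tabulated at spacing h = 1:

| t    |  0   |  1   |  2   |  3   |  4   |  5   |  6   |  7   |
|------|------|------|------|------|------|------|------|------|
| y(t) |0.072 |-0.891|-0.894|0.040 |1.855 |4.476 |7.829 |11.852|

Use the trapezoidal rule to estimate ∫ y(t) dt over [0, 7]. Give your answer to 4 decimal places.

h = 1, n = 7.
(h/2)·[y₀ + 2y₁ + 2y₂ + 2y₃ + 2y₄ + 2y₅ + 2y₆ + y₇] = 0.5·(36.754) = 18.3770.

18.3770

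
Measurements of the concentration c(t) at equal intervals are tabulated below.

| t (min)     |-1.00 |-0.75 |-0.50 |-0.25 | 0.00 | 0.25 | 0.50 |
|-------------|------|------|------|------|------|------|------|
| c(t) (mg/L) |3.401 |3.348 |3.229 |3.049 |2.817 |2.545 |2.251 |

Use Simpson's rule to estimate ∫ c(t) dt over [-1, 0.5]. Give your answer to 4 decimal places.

4.4593

h = 0.25, n = 6.
(h/3)·[y₀ + 4y₁ + 2y₂ + 4y₃ + 2y₄ + 4y₅ + y₆] = 0.083333·(53.512) = 4.4593.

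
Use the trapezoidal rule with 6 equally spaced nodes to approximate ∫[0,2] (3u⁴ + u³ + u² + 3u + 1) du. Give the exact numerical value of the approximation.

h = (2 − 0)/5 = 0.4.
Nodes u₀,…,u₅ = 0, 0.4, 0.8, 1.2, 1.6, 2.
f(u) = 3u⁴ + u³ + u² + 3u + 1: f₀=1, f₁=2.5008, f₂=5.7808, f₃=13.9888, f₄=32.1168, f₅=67.
(h/2)·[f₀ + 2f₁ + 2f₂ + 2f₃ + 2f₄ + f₅] = 0.2·(176.7744) = 35.35488.

35.35488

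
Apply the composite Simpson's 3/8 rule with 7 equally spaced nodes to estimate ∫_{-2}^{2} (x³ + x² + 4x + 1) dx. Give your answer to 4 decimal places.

9.3333

h = (2 − (-2))/6 = 0.666667.
Nodes x₀,…,x₆ = -2, -1.333333, -0.666667, 0, 0.666667, 1.333333, 2.
f(x) = x³ + x² + 4x + 1: f₀=-11, f₁=-4.925926, f₂=-1.518519, f₃=1, f₄=4.407407, f₅=10.481481, f₆=21.
(3h/8)·[f₀ + 3f₁ + 3f₂ + 2f₃ + 3f₄ + 3f₅ + f₆] = 0.25·(37.333333) = 9.3333.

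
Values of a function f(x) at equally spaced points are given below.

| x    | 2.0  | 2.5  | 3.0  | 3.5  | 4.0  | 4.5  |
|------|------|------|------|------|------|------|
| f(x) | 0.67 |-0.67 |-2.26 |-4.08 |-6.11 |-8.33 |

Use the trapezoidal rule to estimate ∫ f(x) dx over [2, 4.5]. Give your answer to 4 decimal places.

-8.4750

h = 0.5, n = 5.
(h/2)·[y₀ + 2y₁ + 2y₂ + 2y₃ + 2y₄ + y₅] = 0.25·(-33.90) = -8.4750.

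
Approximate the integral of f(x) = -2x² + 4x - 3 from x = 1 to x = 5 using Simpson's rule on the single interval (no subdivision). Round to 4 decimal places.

S = (b−a)/6 · [f(1) + 4f(3) + f(5)] = 0.666667·[(-1) + 4·(-9) + (-33)] = -46.6667.

-46.6667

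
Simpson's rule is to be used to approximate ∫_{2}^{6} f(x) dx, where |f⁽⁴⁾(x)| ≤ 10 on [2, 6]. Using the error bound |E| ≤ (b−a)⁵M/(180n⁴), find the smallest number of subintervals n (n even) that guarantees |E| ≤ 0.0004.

20

Need 10240/(180n⁴) ≤ 0.0004.
n⁴ ≥ 10240/(180·0.0004) = 142222 ⇒ n ≥ 19.4197, so the smallest even n is 20. (n must be even for Simpson's rule.)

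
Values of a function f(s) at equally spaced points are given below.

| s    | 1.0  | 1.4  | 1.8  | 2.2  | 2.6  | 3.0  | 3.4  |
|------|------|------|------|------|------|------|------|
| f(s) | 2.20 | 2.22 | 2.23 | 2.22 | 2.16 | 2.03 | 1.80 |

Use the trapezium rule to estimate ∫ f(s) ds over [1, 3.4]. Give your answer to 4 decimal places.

h = 0.4, n = 6.
(h/2)·[y₀ + 2y₁ + 2y₂ + 2y₃ + 2y₄ + 2y₅ + y₆] = 0.2·(25.72) = 5.1440.

5.1440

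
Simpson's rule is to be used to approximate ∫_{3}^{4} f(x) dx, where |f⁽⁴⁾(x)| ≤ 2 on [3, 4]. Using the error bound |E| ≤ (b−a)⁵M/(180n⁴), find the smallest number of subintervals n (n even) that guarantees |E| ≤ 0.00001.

6

Need 2/(180n⁴) ≤ 0.00001.
n⁴ ≥ 2/(180·0.00001) = 1111.11 ⇒ n ≥ 5.7735, so the smallest even n is 6. (n must be even for Simpson's rule.)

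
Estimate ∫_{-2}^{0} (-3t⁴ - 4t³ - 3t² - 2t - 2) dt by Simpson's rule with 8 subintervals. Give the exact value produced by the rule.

-11.203125

h = (0 − (-2))/8 = 0.25.
Nodes t₀,…,t₈ = -2, -1.75, -1.5, -1.25, -1, -0.75, -0.5, -0.25, 0.
f(t) = -3t⁴ - 4t³ - 3t² - 2t - 2: f₀=-26, f₁=-14.38671875, f₂=-7.4375, f₃=-3.69921875, f₄=-2, f₅=-1.44921875, f₆=-1.4375, f₇=-1.63671875, f₈=-2.
(h/3)·[f₀ + 4f₁ + 2f₂ + 4f₃ + 2f₄ + 4f₅ + 2f₆ + 4f₇ + f₈] = 0.083333·(-134.4375) = -11.203125.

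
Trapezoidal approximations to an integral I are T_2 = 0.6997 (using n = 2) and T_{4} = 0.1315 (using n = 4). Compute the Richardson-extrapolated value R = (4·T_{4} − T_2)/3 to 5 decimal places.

R = (4·T_{4} − T_2) / 3 = (4·0.1315 − 0.6997)/3 = (-0.1737)/3 = -0.05790.

-0.05790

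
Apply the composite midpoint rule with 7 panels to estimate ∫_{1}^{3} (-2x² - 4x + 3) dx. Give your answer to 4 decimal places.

-27.3061

h = (3 − 1)/7 = 0.285714.
Midpoints m₁,…,m₇ = 1.142857, 1.428571, 1.714286, 2, 2.285714, 2.571429, 2.857143.
f(m₁)=-4.183673, f(m₂)=-6.795918, f(m₃)=-9.734694, f(m₄)=-13, f(m₅)=-16.591837, f(m₆)=-20.510204, f(m₇)=-24.755102.
h·[f(m₁) + f(m₂) + f(m₃) + f(m₄) + f(m₅) + f(m₆) + f(m₇)] = 0.285714·(-95.571429) = -27.3061.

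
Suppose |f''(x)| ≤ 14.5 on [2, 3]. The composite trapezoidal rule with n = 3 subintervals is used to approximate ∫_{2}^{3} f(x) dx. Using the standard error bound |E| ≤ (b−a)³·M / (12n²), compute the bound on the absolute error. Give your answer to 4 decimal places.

0.1343

|E| ≤ (1)³·14.5 / (12·3²) = 14.5/108 = 0.1343.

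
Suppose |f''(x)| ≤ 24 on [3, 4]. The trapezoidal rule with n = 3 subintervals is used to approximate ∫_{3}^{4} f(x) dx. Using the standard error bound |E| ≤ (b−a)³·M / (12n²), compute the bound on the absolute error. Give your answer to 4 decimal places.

0.2222

|E| ≤ (1)³·24 / (12·3²) = 24/108 = 0.2222.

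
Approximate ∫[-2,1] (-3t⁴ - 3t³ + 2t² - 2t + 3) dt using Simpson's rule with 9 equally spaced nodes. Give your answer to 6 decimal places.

9.426270

h = (1 − (-2))/8 = 0.375.
Nodes t₀,…,t₈ = -2, -1.625, -1.25, -0.875, -0.5, -0.125, 0.25, 0.625, 1.
f(t) = -3t⁴ - 3t³ + 2t² - 2t + 3: f₀=-9, f₁=3.485595703125, f₂=7.16015625, f₃=6.532470703125, f₄=4.6875, f₅=3.286376953125, f₆=2.56640625, f₇=1.341064453125, f₈=-3.
(h/3)·[f₀ + 4f₁ + 2f₂ + 4f₃ + 2f₄ + 4f₅ + 2f₆ + 4f₇ + f₈] = 0.125·(75.41015625) = 9.426270.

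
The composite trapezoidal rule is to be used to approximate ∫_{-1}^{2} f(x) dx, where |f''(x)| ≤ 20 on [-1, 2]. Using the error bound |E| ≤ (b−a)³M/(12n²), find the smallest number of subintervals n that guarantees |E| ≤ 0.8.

8

Need 540/(12n²) ≤ 0.8.
n² ≥ 540/(12·0.8) = 56.25 ⇒ n ≥ 7.5000, so the smallest n is 8.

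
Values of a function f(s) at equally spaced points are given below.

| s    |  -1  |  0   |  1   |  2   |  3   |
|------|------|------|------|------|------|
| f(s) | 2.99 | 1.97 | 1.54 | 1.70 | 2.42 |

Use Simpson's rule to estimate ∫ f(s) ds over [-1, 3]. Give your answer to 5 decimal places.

h = 1, n = 4.
(h/3)·[y₀ + 4y₁ + 2y₂ + 4y₃ + y₄] = 0.333333·(23.17) = 7.72333.

7.72333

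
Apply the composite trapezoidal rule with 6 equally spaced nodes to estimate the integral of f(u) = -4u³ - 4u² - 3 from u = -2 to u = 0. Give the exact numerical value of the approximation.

-0.24

h = (0 − (-2))/5 = 0.4.
Nodes u₀,…,u₅ = -2, -1.6, -1.2, -0.8, -0.4, 0.
f(u) = -4u³ - 4u² - 3: f₀=13, f₁=3.144, f₂=-1.848, f₃=-3.512, f₄=-3.384, f₅=-3.
(h/2)·[f₀ + 2f₁ + 2f₂ + 2f₃ + 2f₄ + f₅] = 0.2·(-1.2) = -0.24.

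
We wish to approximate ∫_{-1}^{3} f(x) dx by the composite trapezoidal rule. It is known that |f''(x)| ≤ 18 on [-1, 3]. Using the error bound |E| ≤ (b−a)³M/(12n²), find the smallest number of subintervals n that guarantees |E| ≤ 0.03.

Need 1152/(12n²) ≤ 0.03.
n² ≥ 1152/(12·0.03) = 3200 ⇒ n ≥ 56.5685, so the smallest n is 57.

57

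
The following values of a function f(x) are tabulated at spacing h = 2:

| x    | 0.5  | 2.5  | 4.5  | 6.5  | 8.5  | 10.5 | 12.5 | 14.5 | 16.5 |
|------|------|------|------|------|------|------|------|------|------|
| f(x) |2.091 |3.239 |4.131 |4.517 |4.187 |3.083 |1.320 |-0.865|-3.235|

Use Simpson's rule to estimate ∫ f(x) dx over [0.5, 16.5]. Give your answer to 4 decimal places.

h = 2, n = 8.
(h/3)·[y₀ + 4y₁ + 2y₂ + 4y₃ + 2y₄ + 4y₅ + 2y₆ + 4y₇ + y₈] = 0.666667·(58.028) = 38.6853.

38.6853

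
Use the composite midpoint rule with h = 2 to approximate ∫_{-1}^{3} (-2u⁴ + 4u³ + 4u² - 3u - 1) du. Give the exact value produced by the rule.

16

h = (3 − (-1))/2 = 2.
Midpoints m₁,…,m₂ = 0, 2.
f(m₁)=-1, f(m₂)=9.
h·[f(m₁) + f(m₂)] = 2·(8) = 16.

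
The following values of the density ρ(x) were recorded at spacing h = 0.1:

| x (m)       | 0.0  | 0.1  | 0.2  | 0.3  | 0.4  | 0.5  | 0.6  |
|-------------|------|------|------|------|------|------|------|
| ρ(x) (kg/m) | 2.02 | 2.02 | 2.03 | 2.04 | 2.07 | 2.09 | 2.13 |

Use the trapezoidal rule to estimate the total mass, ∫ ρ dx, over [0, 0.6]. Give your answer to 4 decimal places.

h = 0.1, n = 6.
(h/2)·[y₀ + 2y₁ + 2y₂ + 2y₃ + 2y₄ + 2y₅ + y₆] = 0.05·(24.65) = 1.2325.

1.2325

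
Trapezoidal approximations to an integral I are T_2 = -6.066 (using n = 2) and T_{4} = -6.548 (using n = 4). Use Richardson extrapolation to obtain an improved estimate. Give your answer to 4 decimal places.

-6.7087

R = (4·T_{4} − T_2) / 3 = (4·(-6.548) − (-6.066))/3 = (-20.126)/3 = -6.7087.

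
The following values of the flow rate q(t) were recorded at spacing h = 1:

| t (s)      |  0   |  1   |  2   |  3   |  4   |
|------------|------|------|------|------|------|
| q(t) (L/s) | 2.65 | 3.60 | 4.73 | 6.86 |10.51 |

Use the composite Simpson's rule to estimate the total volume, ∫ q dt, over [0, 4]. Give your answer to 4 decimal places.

21.4867

h = 1, n = 4.
(h/3)·[y₀ + 4y₁ + 2y₂ + 4y₃ + y₄] = 0.333333·(64.46) = 21.4867.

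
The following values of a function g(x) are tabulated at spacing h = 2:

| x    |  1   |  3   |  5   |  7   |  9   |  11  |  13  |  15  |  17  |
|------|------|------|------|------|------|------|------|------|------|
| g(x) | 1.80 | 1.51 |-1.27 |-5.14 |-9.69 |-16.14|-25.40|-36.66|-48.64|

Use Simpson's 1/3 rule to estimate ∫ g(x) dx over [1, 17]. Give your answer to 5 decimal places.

h = 2, n = 8.
(h/3)·[y₀ + 4y₁ + 2y₂ + 4y₃ + 2y₄ + 4y₅ + 2y₆ + 4y₇ + y₈] = 0.666667·(-345.28) = -230.18667.

-230.18667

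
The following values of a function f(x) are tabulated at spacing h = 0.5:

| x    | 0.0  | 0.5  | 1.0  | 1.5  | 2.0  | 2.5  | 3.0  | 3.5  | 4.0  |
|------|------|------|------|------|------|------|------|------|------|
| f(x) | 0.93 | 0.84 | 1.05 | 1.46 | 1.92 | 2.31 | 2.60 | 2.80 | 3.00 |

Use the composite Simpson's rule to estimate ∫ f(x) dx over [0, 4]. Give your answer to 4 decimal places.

7.4517

h = 0.5, n = 8.
(h/3)·[y₀ + 4y₁ + 2y₂ + 4y₃ + 2y₄ + 4y₅ + 2y₆ + 4y₇ + y₈] = 0.166667·(44.71) = 7.4517.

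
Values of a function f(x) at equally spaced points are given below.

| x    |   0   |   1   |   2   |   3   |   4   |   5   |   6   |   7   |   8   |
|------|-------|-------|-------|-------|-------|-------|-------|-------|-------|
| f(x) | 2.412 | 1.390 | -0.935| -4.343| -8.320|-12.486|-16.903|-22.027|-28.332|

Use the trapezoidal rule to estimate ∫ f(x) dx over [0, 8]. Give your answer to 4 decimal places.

-76.5840

h = 1, n = 8.
(h/2)·[y₀ + 2y₁ + 2y₂ + 2y₃ + 2y₄ + 2y₅ + 2y₆ + 2y₇ + y₈] = 0.5·(-153.168) = -76.5840.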